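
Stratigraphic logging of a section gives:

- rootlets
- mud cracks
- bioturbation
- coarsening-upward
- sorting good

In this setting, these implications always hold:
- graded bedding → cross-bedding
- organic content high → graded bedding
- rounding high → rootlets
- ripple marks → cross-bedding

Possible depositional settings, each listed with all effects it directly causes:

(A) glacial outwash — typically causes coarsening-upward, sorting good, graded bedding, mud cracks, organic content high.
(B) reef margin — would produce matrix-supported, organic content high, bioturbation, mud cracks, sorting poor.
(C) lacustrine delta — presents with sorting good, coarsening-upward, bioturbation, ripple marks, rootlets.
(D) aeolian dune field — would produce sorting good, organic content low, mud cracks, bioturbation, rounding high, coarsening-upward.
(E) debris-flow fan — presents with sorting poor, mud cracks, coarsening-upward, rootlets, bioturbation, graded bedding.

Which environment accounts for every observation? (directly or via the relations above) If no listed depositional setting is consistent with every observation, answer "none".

D

For each candidate, compare predicted effects to what was observed:
(A) glacial outwash — rootlets NO; mud cracks yes; bioturbation NO; coarsening-upward yes; sorting good yes
(B) reef margin — rootlets NO; mud cracks yes; bioturbation yes; coarsening-upward NO; sorting good NO
(C) lacustrine delta — does not account for mud cracks
(D) aeolian dune field — rootlets yes (by rounding high → rootlets); mud cracks yes; bioturbation yes; coarsening-upward yes; sorting good yes
(E) debris-flow fan — rootlets yes; mud cracks yes; bioturbation yes; coarsening-upward yes; sorting good NO
(D) alone accounts for all the evidence.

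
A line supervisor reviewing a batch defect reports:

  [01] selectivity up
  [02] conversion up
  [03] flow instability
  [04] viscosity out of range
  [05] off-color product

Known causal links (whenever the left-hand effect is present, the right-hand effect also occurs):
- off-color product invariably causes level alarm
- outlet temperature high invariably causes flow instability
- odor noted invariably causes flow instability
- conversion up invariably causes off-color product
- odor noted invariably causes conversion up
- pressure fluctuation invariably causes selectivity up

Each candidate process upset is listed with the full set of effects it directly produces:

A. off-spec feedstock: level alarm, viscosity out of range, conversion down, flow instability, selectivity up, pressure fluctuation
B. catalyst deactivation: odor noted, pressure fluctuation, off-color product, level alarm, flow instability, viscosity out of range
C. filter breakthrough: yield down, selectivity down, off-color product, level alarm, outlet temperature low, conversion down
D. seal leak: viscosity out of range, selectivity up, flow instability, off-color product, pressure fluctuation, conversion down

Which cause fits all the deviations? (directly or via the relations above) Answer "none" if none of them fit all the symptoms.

B

Checking each candidate against the observations:
(A) off-spec feedstock — selectivity up +; conversion up -; flow instability +; viscosity out of range +; off-color product -
(B) catalyst deactivation — selectivity up + (by pressure fluctuation → selectivity up); conversion up + (by odor noted → conversion up); flow instability +; viscosity out of range +; off-color product +
(C) filter breakthrough — selectivity up -; conversion up -; flow instability -; viscosity out of range -; off-color product +
(D) seal leak — selectivity up +; conversion up -; flow instability +; viscosity out of range +; off-color product +
(B) alone accounts for all the evidence.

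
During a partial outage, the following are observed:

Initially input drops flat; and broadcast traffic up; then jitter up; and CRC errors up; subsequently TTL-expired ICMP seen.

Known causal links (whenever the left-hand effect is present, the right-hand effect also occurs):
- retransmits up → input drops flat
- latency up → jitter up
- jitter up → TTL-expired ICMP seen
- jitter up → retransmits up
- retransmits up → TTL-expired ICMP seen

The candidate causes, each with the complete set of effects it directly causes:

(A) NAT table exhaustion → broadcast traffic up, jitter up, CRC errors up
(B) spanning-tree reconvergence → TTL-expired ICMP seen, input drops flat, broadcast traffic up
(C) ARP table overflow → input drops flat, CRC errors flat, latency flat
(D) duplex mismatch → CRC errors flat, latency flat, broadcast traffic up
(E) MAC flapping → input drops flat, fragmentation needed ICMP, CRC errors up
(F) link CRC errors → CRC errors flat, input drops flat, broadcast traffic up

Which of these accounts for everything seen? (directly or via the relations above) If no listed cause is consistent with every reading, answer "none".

For each candidate, compare predicted effects to what was observed:
(A) NAT table exhaustion — input drops flat match (through jitter up → retransmits up → input drops flat); broadcast traffic up match; jitter up match; CRC errors up match; TTL-expired ICMP seen match (through jitter up → TTL-expired ICMP seen)
(B) spanning-tree reconvergence — input drops flat match; broadcast traffic up match; jitter up miss; CRC errors up miss; TTL-expired ICMP seen match
(C) ARP table overflow — fails on broadcast traffic up, jitter up, CRC errors up, TTL-expired ICMP seen (predicts CRC errors flat, not CRC errors up)
(D) duplex mismatch — fails on input drops flat, jitter up, CRC errors up, TTL-expired ICMP seen (predicts CRC errors flat, not CRC errors up)
(E) MAC flapping — does not account for broadcast traffic up, jitter up, TTL-expired ICMP seen
(F) link CRC errors — input drops flat match; broadcast traffic up match; jitter up miss; CRC errors up miss; TTL-expired ICMP seen miss
(A) alone accounts for all the evidence.

A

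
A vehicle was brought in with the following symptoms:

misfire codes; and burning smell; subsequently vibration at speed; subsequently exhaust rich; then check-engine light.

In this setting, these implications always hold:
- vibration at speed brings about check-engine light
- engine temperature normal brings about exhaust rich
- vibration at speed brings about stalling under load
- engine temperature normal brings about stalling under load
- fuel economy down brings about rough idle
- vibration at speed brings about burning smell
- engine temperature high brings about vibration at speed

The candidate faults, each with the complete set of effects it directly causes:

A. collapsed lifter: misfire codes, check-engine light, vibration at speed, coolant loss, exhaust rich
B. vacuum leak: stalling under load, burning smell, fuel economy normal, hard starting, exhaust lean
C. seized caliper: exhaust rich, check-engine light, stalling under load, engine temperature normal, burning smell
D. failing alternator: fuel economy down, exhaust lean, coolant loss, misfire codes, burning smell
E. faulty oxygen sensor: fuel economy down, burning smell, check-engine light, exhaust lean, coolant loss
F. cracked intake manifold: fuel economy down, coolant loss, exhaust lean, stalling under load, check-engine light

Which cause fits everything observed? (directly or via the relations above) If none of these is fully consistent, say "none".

Checking each candidate against the observations:
(A) collapsed lifter — accounts for every observation (burning smell via vibration at speed → burning smell)
(B) vacuum leak — misfire codes NO; burning smell yes; vibration at speed NO; exhaust rich NO; check-engine light NO
(C) seized caliper — does not account for misfire codes, vibration at speed
(D) failing alternator — fails on vibration at speed, exhaust rich, check-engine light (predicts exhaust lean, not exhaust rich)
(E) faulty oxygen sensor — fails on misfire codes, vibration at speed, exhaust rich (predicts exhaust lean, not exhaust rich)
(F) cracked intake manifold — fails on misfire codes, burning smell, vibration at speed, exhaust rich (predicts exhaust lean, not exhaust rich)
(A) is the only candidate with no mismatches.

A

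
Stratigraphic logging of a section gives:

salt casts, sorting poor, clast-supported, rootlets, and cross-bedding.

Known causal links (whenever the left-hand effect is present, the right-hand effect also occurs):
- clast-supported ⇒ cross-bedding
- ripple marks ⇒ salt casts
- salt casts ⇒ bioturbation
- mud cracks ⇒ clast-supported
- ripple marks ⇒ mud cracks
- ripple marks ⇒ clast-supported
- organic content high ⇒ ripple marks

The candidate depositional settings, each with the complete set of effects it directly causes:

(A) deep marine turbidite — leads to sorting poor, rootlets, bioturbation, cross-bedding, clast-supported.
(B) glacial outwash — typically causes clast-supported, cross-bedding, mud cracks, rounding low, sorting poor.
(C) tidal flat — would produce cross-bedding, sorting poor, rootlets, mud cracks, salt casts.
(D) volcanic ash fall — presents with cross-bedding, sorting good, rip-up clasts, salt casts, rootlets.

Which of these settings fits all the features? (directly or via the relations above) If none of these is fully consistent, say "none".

C

Per-candidate check:
(A) deep marine turbidite — does not account for salt casts
(B) glacial outwash — does not account for salt casts, rootlets
(C) tidal flat — salt casts +; sorting poor +; clast-supported + (via mud cracks → clast-supported); rootlets +; cross-bedding +
(D) volcanic ash fall — fails on sorting poor, clast-supported (predicts sorting good, not sorting poor)
Only (C) is consistent with every observation.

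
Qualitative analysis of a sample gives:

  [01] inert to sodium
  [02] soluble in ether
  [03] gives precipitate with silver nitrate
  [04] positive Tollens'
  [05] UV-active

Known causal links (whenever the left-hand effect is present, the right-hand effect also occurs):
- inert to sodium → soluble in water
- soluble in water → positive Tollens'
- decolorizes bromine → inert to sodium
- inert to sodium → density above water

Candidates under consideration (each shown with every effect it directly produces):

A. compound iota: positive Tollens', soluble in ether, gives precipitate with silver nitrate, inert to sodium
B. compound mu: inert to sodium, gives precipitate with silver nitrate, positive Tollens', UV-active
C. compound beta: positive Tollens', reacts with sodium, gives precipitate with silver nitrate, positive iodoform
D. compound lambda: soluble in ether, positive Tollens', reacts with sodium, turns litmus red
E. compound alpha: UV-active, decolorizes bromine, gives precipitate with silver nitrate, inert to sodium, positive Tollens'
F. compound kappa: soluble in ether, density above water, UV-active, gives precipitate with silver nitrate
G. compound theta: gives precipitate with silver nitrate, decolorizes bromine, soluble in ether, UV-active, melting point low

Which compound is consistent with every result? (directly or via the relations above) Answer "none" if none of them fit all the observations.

For each candidate, compare predicted effects to what was observed:
(A) compound iota — inert to sodium +; soluble in ether +; gives precipitate with silver nitrate +; positive Tollens' +; UV-active -
(B) compound mu — inert to sodium +; soluble in ether -; gives precipitate with silver nitrate +; positive Tollens' +; UV-active +
(C) compound beta — fails on inert to sodium, soluble in ether, UV-active (predicts reacts with sodium, not inert to sodium)
(D) compound lambda — fails on inert to sodium, gives precipitate with silver nitrate, UV-active (predicts reacts with sodium, not inert to sodium)
(E) compound alpha — does not account for soluble in ether
(F) compound kappa — inert to sodium -; soluble in ether +; gives precipitate with silver nitrate +; positive Tollens' -; UV-active +
(G) compound theta — inert to sodium + (by decolorizes bromine → inert to sodium); soluble in ether +; gives precipitate with silver nitrate +; positive Tollens' + (by decolorizes bromine → inert to sodium → soluble in water → positive Tollens'); UV-active +
(G) is the only candidate with no mismatches.

G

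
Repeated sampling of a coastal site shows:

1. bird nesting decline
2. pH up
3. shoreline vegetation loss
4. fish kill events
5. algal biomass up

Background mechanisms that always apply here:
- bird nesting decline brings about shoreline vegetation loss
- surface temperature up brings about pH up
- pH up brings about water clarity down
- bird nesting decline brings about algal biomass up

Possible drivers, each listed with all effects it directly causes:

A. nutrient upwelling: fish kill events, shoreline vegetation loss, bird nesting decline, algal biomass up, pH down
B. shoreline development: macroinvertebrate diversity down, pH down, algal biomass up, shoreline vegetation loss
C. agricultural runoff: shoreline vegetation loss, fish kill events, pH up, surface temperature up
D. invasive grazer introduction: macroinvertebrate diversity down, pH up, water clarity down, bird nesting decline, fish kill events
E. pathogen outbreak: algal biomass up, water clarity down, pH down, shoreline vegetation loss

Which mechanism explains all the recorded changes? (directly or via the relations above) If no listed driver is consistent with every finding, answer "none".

Testing each hypothesis:
(A) nutrient upwelling — bird nesting decline ✓; pH up ✗; shoreline vegetation loss ✓; fish kill events ✓; algal biomass up ✓
(B) shoreline development — bird nesting decline ✗; pH up ✗; shoreline vegetation loss ✓; fish kill events ✗; algal biomass up ✓
(C) agricultural runoff — bird nesting decline ✗; pH up ✓; shoreline vegetation loss ✓; fish kill events ✓; algal biomass up ✗
(D) invasive grazer introduction — bird nesting decline ✓; pH up ✓; shoreline vegetation loss ✓ (through bird nesting decline → shoreline vegetation loss); fish kill events ✓; algal biomass up ✓ (through bird nesting decline → algal biomass up)
(E) pathogen outbreak — bird nesting decline ✗; pH up ✗; shoreline vegetation loss ✓; fish kill events ✗; algal biomass up ✓
Only (D) is consistent with every observation.

D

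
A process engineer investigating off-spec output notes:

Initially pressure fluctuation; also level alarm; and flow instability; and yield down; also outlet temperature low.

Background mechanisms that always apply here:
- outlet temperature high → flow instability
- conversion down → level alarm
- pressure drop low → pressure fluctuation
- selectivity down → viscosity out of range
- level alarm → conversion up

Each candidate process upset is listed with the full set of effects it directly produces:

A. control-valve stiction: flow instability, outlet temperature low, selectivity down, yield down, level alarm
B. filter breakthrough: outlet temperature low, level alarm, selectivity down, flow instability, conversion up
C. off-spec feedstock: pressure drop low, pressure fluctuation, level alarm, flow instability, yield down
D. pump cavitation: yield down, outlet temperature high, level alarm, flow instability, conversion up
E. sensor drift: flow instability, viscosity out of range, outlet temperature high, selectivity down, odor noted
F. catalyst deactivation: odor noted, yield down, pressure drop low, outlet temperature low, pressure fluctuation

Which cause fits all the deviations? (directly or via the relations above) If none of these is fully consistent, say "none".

none

For each candidate, compare predicted effects to what was observed:
(A) control-valve stiction — pressure fluctuation -; level alarm +; flow instability +; yield down +; outlet temperature low +
(B) filter breakthrough — does not account for pressure fluctuation, yield down
(C) off-spec feedstock — does not account for outlet temperature low
(D) pump cavitation — fails on pressure fluctuation, outlet temperature low (predicts outlet temperature high, not outlet temperature low)
(E) sensor drift — pressure fluctuation -; level alarm -; flow instability +; yield down -; outlet temperature low -
(F) catalyst deactivation — does not account for level alarm, flow instability
Every candidate fails on at least one observation.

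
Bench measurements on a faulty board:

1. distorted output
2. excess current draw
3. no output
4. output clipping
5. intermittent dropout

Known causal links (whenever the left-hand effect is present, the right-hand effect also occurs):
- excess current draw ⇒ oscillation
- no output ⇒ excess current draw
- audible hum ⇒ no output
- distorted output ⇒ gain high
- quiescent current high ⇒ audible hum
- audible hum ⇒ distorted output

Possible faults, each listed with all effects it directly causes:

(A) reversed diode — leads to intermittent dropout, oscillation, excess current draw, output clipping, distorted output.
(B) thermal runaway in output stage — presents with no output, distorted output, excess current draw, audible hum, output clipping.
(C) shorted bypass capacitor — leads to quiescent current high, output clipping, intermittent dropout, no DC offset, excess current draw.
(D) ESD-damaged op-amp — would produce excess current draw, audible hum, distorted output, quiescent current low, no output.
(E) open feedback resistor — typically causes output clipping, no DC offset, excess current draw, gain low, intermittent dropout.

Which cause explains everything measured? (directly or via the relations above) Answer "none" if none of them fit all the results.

C

For each candidate, compare predicted effects to what was observed:
(A) reversed diode — distorted output match; excess current draw match; no output miss; output clipping match; intermittent dropout match
(B) thermal runaway in output stage — does not account for intermittent dropout
(C) shorted bypass capacitor — distorted output match (through quiescent current high → audible hum → distorted output); excess current draw match; no output match (through quiescent current high → audible hum → no output); output clipping match; intermittent dropout match
(D) ESD-damaged op-amp — distorted output match; excess current draw match; no output match; output clipping miss; intermittent dropout miss
(E) open feedback resistor — does not account for distorted output, no output
(C) alone accounts for all the evidence.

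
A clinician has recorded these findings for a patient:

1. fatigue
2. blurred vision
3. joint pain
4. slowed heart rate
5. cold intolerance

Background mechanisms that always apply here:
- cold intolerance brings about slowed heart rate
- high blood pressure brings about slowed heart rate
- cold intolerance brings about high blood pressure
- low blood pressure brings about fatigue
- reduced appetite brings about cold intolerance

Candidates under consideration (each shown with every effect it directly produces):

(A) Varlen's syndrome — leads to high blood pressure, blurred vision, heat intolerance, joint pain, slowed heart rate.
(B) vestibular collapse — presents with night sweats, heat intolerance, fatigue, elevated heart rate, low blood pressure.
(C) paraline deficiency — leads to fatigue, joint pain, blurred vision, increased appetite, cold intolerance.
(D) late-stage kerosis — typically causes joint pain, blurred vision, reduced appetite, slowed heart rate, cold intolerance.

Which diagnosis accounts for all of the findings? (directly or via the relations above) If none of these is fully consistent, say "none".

For each candidate, compare predicted effects to what was observed:
(A) Varlen's syndrome — fatigue NO; blurred vision yes; joint pain yes; slowed heart rate yes; cold intolerance NO
(B) vestibular collapse — fails on blurred vision, joint pain, slowed heart rate, cold intolerance (predicts elevated heart rate, not slowed heart rate; predicts heat intolerance, not cold intolerance)
(C) paraline deficiency — fatigue yes; blurred vision yes; joint pain yes; slowed heart rate yes (by cold intolerance → slowed heart rate); cold intolerance yes
(D) late-stage kerosis — does not account for fatigue
(C) alone accounts for all the evidence.

C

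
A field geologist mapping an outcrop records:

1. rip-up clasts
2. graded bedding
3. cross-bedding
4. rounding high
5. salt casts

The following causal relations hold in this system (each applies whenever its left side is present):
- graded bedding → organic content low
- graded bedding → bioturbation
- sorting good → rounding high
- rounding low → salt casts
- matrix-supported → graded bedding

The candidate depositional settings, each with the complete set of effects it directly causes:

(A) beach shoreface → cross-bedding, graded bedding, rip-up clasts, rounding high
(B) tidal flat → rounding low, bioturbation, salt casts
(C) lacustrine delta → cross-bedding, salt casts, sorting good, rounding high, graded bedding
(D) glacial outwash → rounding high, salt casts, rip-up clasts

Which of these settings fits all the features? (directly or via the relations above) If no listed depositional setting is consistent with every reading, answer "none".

none

Per-candidate check:
(A) beach shoreface — rip-up clasts yes; graded bedding yes; cross-bedding yes; rounding high yes; salt casts NO
(B) tidal flat — rip-up clasts NO; graded bedding NO; cross-bedding NO; rounding high NO; salt casts yes
(C) lacustrine delta — rip-up clasts NO; graded bedding yes; cross-bedding yes; rounding high yes; salt casts yes
(D) glacial outwash — does not account for graded bedding, cross-bedding
None of the listed candidates fits everything.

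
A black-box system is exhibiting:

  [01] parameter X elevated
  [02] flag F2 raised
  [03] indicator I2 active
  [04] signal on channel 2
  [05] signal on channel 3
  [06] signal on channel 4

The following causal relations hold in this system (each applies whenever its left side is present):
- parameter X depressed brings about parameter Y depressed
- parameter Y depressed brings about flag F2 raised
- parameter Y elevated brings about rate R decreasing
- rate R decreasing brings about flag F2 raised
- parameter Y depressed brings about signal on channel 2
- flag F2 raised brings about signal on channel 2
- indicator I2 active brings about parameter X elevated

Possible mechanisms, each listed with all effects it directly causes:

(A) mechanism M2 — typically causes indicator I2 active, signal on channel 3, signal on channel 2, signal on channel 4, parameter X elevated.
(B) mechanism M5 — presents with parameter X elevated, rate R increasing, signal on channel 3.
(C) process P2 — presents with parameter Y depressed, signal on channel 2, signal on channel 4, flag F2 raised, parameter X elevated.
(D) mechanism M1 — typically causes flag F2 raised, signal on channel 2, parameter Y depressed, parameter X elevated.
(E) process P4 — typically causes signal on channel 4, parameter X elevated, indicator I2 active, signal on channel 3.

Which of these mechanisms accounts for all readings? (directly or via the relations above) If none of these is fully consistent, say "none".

Checking each candidate against the observations:
(A) mechanism M2 — parameter X elevated yes; flag F2 raised NO; indicator I2 active yes; signal on channel 2 yes; signal on channel 3 yes; signal on channel 4 yes
(B) mechanism M5 — parameter X elevated yes; flag F2 raised NO; indicator I2 active NO; signal on channel 2 NO; signal on channel 3 yes; signal on channel 4 NO
(C) process P2 — parameter X elevated yes; flag F2 raised yes; indicator I2 active NO; signal on channel 2 yes; signal on channel 3 NO; signal on channel 4 yes
(D) mechanism M1 — does not account for indicator I2 active, signal on channel 3, signal on channel 4
(E) process P4 — does not account for flag F2 raised, signal on channel 2
No candidate is consistent with all observations.

none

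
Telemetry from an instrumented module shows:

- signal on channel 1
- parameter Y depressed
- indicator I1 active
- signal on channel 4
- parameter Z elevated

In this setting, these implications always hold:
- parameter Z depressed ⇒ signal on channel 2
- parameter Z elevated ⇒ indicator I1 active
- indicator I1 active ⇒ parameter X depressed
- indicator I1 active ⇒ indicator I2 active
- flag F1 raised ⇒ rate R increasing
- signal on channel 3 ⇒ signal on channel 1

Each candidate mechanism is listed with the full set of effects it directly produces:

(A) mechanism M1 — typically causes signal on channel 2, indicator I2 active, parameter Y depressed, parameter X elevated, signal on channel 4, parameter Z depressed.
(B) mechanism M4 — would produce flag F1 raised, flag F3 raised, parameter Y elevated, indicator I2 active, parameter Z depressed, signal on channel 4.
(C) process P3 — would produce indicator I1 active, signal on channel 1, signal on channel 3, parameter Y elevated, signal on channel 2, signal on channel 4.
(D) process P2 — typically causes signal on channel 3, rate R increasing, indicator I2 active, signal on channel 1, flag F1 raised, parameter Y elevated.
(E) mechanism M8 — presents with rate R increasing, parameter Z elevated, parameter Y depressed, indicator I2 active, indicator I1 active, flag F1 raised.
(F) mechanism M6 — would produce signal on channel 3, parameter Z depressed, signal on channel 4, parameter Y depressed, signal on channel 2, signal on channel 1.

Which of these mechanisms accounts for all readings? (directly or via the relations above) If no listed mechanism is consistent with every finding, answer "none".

Per-candidate check:
(A) mechanism M1 — fails on signal on channel 1, indicator I1 active, parameter Z elevated (predicts parameter Z depressed, not parameter Z elevated)
(B) mechanism M4 — signal on channel 1 miss; parameter Y depressed miss; indicator I1 active miss; signal on channel 4 match; parameter Z elevated miss
(C) process P3 — fails on parameter Y depressed, parameter Z elevated (predicts parameter Y elevated, not parameter Y depressed)
(D) process P2 — signal on channel 1 match; parameter Y depressed miss; indicator I1 active miss; signal on channel 4 miss; parameter Z elevated miss
(E) mechanism M8 — signal on channel 1 miss; parameter Y depressed match; indicator I1 active match; signal on channel 4 miss; parameter Z elevated match
(F) mechanism M6 — fails on indicator I1 active, parameter Z elevated (predicts parameter Z depressed, not parameter Z elevated)
Every candidate fails on at least one observation.

none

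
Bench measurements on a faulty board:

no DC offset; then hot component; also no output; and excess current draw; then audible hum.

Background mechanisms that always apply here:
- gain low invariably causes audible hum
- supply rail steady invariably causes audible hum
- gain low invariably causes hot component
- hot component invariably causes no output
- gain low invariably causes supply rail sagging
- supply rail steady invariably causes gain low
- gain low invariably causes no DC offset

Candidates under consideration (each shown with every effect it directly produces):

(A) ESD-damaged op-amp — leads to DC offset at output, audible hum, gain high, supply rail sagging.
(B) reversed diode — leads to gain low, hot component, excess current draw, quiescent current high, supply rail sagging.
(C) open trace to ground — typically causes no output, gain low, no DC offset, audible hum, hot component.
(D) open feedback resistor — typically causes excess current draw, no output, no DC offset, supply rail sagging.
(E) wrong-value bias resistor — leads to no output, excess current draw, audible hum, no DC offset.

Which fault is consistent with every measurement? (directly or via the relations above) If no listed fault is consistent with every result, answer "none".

B

Testing each hypothesis:
(A) ESD-damaged op-amp — fails on no DC offset, hot component, no output, excess current draw (predicts DC offset at output, not no DC offset)
(B) reversed diode — no DC offset yes (through gain low → no DC offset); hot component yes; no output yes (through hot component → no output); excess current draw yes; audible hum yes (through gain low → audible hum)
(C) open trace to ground — does not account for excess current draw
(D) open feedback resistor — does not account for hot component, audible hum
(E) wrong-value bias resistor — no DC offset yes; hot component NO; no output yes; excess current draw yes; audible hum yes
(B) is the only candidate with no mismatches.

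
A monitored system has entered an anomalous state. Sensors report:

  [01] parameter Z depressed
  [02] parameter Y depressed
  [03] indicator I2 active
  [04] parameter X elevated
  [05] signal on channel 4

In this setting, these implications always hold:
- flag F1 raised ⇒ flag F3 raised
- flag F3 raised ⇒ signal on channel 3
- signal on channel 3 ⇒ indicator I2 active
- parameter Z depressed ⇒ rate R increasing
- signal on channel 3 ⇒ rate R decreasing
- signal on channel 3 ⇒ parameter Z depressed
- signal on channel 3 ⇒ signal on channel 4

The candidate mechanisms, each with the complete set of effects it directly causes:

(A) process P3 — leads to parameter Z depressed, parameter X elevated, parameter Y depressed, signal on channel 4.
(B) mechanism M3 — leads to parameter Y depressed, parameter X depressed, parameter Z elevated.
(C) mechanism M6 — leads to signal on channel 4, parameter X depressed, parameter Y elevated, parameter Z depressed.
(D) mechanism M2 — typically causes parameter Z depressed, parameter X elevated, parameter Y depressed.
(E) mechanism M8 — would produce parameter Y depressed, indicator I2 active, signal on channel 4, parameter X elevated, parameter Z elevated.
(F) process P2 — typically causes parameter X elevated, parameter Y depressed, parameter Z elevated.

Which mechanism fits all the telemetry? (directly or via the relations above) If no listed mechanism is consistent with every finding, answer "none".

For each candidate, compare predicted effects to what was observed:
(A) process P3 — parameter Z depressed yes; parameter Y depressed yes; indicator I2 active NO; parameter X elevated yes; signal on channel 4 yes
(B) mechanism M3 — parameter Z depressed NO; parameter Y depressed yes; indicator I2 active NO; parameter X elevated NO; signal on channel 4 NO
(C) mechanism M6 — parameter Z depressed yes; parameter Y depressed NO; indicator I2 active NO; parameter X elevated NO; signal on channel 4 yes
(D) mechanism M2 — parameter Z depressed yes; parameter Y depressed yes; indicator I2 active NO; parameter X elevated yes; signal on channel 4 NO
(E) mechanism M8 — parameter Z depressed NO; parameter Y depressed yes; indicator I2 active yes; parameter X elevated yes; signal on channel 4 yes
(F) process P2 — parameter Z depressed NO; parameter Y depressed yes; indicator I2 active NO; parameter X elevated yes; signal on channel 4 NO
No candidate is consistent with all observations.

none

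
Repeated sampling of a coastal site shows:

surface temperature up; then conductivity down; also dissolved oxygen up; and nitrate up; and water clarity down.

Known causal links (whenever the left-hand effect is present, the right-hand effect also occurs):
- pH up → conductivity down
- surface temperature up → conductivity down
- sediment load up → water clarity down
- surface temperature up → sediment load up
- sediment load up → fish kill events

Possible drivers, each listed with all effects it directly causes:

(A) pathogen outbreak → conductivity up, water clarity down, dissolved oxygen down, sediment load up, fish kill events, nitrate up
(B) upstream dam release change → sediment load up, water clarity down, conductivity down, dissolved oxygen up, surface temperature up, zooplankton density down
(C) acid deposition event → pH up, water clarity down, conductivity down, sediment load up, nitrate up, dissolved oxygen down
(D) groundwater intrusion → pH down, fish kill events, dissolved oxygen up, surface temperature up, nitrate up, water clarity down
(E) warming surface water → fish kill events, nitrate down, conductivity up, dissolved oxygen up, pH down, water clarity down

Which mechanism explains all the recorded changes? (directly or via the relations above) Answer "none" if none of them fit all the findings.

Checking each candidate against the observations:
(A) pathogen outbreak — fails on surface temperature up, conductivity down, dissolved oxygen up (predicts conductivity up, not conductivity down; predicts dissolved oxygen down, not dissolved oxygen up)
(B) upstream dam release change — surface temperature up match; conductivity down match; dissolved oxygen up match; nitrate up miss; water clarity down match
(C) acid deposition event — fails on surface temperature up, dissolved oxygen up (predicts dissolved oxygen down, not dissolved oxygen up)
(D) groundwater intrusion — surface temperature up match; conductivity down match (by surface temperature up → conductivity down); dissolved oxygen up match; nitrate up match; water clarity down match
(E) warming surface water — surface temperature up miss; conductivity down miss; dissolved oxygen up match; nitrate up miss; water clarity down match
(D) is the only candidate with no mismatches.

D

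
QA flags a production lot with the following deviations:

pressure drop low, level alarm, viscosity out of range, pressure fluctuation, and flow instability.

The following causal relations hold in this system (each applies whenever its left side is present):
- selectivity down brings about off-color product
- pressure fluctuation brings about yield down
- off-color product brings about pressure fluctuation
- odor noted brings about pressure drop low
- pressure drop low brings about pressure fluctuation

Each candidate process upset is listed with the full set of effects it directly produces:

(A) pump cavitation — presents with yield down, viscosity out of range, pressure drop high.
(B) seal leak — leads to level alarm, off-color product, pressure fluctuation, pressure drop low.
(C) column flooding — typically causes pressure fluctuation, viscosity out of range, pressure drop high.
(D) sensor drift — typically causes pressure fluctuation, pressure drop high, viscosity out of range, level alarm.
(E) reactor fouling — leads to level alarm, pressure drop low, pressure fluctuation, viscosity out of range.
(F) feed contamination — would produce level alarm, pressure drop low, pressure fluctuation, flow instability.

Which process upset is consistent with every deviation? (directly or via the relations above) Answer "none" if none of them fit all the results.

Checking each candidate against the observations:
(A) pump cavitation — fails on pressure drop low, level alarm, pressure fluctuation, flow instability (predicts pressure drop high, not pressure drop low)
(B) seal leak — does not account for viscosity out of range, flow instability
(C) column flooding — pressure drop low -; level alarm -; viscosity out of range +; pressure fluctuation +; flow instability -
(D) sensor drift — pressure drop low -; level alarm +; viscosity out of range +; pressure fluctuation +; flow instability -
(E) reactor fouling — pressure drop low +; level alarm +; viscosity out of range +; pressure fluctuation +; flow instability -
(F) feed contamination — does not account for viscosity out of range
Every candidate fails on at least one observation.

none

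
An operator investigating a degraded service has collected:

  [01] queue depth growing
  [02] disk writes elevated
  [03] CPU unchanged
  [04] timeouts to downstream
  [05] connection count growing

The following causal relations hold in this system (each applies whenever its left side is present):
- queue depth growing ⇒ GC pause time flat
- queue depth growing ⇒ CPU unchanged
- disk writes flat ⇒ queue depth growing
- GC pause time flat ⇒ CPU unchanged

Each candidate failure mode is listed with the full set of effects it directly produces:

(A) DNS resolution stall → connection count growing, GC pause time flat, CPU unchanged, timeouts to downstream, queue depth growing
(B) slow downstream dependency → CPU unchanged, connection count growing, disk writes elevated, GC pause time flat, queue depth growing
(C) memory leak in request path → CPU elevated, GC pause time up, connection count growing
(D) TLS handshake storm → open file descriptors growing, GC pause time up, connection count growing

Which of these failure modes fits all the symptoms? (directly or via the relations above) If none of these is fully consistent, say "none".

For each candidate, compare predicted effects to what was observed:
(A) DNS resolution stall — queue depth growing +; disk writes elevated -; CPU unchanged +; timeouts to downstream +; connection count growing +
(B) slow downstream dependency — does not account for timeouts to downstream
(C) memory leak in request path — queue depth growing -; disk writes elevated -; CPU unchanged -; timeouts to downstream -; connection count growing +
(D) TLS handshake storm — queue depth growing -; disk writes elevated -; CPU unchanged -; timeouts to downstream -; connection count growing +
Every candidate fails on at least one observation.

none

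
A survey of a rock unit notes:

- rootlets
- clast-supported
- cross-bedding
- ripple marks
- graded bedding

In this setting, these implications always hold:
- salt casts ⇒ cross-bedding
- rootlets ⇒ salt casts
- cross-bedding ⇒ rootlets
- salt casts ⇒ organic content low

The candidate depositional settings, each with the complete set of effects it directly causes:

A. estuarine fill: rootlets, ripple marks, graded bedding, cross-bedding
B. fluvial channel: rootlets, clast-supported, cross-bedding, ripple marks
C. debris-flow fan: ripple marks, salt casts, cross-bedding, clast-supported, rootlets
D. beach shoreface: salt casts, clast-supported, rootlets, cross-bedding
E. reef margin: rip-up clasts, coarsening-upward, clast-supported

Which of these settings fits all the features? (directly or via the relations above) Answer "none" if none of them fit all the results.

For each candidate, compare predicted effects to what was observed:
(A) estuarine fill — does not account for clast-supported
(B) fluvial channel — rootlets ✓; clast-supported ✓; cross-bedding ✓; ripple marks ✓; graded bedding ✗
(C) debris-flow fan — rootlets ✓; clast-supported ✓; cross-bedding ✓; ripple marks ✓; graded bedding ✗
(D) beach shoreface — rootlets ✓; clast-supported ✓; cross-bedding ✓; ripple marks ✗; graded bedding ✗
(E) reef margin — does not account for rootlets, cross-bedding, ripple marks, graded bedding
Every candidate fails on at least one observation.

none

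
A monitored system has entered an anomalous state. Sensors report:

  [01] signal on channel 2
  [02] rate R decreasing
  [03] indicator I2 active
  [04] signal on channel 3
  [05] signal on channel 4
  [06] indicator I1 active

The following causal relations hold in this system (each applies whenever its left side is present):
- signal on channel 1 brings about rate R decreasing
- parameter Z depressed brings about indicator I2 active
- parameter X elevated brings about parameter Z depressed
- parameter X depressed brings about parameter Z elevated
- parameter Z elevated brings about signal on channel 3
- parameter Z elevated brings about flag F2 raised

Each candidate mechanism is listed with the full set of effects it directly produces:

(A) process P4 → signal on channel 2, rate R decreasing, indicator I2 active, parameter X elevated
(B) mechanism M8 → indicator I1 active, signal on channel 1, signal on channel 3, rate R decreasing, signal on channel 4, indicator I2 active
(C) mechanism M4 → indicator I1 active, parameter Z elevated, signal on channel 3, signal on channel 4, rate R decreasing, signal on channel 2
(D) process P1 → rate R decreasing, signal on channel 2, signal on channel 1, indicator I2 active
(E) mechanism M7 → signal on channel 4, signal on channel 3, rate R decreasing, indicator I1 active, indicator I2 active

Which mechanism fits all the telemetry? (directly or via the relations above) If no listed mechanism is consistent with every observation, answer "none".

For each candidate, compare predicted effects to what was observed:
(A) process P4 — does not account for signal on channel 3, signal on channel 4, indicator I1 active
(B) mechanism M8 — signal on channel 2 ✗; rate R decreasing ✓; indicator I2 active ✓; signal on channel 3 ✓; signal on channel 4 ✓; indicator I1 active ✓
(C) mechanism M4 — signal on channel 2 ✓; rate R decreasing ✓; indicator I2 active ✗; signal on channel 3 ✓; signal on channel 4 ✓; indicator I1 active ✓
(D) process P1 — does not account for signal on channel 3, signal on channel 4, indicator I1 active
(E) mechanism M7 — signal on channel 2 ✗; rate R decreasing ✓; indicator I2 active ✓; signal on channel 3 ✓; signal on channel 4 ✓; indicator I1 active ✓
No candidate is consistent with all observations.

none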